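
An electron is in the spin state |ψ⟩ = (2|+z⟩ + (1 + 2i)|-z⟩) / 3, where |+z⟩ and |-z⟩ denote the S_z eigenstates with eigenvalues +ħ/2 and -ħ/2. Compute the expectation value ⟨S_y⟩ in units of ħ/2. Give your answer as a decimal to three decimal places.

⟨σ_y⟩ = 2 Im(a* b)/(|a|²+|b|²) with a = 2, b = (1 + 2i).
a* b = (2 + 4i), so ⟨σ_y⟩ = 8/9.
⟨S_y⟩ = (ħ/2)·⟨σ_y⟩.

0.889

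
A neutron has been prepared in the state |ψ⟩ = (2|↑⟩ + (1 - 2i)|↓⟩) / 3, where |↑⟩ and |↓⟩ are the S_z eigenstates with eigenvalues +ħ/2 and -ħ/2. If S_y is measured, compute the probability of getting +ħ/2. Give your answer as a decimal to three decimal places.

|+y⟩ = (|↑⟩ + i|↓⟩)/√2, so ⟨+y|ψ⟩ = (-i) / (√2·3).
P = |-i|² / 18 = 1/18.

0.056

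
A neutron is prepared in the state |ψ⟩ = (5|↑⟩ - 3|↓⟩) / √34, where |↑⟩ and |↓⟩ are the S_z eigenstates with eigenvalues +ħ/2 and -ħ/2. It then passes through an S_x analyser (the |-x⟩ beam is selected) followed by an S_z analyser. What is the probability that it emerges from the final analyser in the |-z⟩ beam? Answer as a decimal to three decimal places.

0.471

First analyser (S_x): P(|-x⟩) = |⟨-x|ψ⟩|² = 64/68.
After stage 1 the state is |-x⟩; P(|-z⟩) = |⟨-z|-x⟩|² = 1/2.
Joint probability = 64/68 × 1/2 = 0.471.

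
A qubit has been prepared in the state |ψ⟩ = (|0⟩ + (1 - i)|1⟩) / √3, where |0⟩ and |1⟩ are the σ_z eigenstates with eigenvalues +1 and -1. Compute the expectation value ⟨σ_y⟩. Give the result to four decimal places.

-0.6667

⟨σ_y⟩ = 2 Im(a* b)/(|a|²+|b|²) with a = 1, b = (1 - i).
a* b = (1 - i), so ⟨σ_y⟩ = -2/3.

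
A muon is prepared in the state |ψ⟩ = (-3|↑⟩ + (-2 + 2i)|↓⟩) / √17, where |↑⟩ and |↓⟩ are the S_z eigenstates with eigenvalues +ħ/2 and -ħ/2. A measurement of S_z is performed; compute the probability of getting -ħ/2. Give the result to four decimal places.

0.4706

The -ħ/2 outcome corresponds to |↓⟩. Its amplitude in |ψ⟩ is (-2 + 2i)/√17.
P = |-2 + 2i|² / 17 = 8/17.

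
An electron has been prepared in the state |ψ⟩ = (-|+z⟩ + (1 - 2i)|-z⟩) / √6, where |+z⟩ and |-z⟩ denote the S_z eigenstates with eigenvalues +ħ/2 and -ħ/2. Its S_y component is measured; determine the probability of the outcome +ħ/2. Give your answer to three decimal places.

0.833

|+y⟩ = (|+z⟩ + i|-z⟩)/√2, so ⟨+y|ψ⟩ = (-3 - i) / (√2·√6).
P = |-3 - i|² / 12 = 10/12.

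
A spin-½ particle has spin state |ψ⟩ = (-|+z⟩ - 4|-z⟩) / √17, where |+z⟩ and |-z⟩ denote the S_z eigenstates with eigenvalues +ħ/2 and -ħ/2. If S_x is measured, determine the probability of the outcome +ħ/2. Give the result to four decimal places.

0.7353

|+x⟩ = (|+z⟩ + |-z⟩)/√2, so ⟨+x|ψ⟩ = (-5) / (√2·√17).
P = |-5|² / 34 = 25/34.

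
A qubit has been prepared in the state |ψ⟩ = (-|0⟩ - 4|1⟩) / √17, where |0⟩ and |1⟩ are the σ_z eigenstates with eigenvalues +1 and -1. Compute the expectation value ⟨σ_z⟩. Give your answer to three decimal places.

⟨σ_z⟩ = |a|² - |b|² divided by |a|²+|b|², with a, b the |0⟩, |1⟩ amplitudes.
= (1 - 16)/17 = -15/17.

-0.882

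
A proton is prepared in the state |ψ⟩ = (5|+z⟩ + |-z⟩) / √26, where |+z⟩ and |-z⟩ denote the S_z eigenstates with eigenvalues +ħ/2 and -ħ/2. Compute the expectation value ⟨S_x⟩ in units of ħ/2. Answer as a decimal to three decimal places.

0.385

⟨σ_x⟩ = 2 Re(a* b)/(|a|²+|b|²) with a = 5, b = 1.
a* b = 5, so ⟨σ_x⟩ = 10/26.
⟨S_x⟩ = (ħ/2)·⟨σ_x⟩.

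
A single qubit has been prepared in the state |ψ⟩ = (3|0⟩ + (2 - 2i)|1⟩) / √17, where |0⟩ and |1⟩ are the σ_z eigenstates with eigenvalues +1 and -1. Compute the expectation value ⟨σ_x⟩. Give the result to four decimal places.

0.7059

⟨σ_x⟩ = 2 Re(a* b)/(|a|²+|b|²) with a = 3, b = (2 - 2i).
a* b = (6 - 6i), so ⟨σ_x⟩ = 12/17.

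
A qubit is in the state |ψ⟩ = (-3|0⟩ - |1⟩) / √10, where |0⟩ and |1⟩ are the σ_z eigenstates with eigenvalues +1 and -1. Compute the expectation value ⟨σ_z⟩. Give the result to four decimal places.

⟨σ_z⟩ = |a|² - |b|² divided by |a|²+|b|², with a, b the |0⟩, |1⟩ amplitudes.
= (9 - 1)/10 = 8/10.

0.8000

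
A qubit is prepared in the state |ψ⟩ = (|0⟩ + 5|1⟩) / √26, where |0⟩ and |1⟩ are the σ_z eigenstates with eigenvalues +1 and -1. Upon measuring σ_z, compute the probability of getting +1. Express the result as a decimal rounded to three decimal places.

The +1 outcome corresponds to |0⟩. Its amplitude in |ψ⟩ is 1/√26.
P = |1|² / 26 = 1/26.

0.038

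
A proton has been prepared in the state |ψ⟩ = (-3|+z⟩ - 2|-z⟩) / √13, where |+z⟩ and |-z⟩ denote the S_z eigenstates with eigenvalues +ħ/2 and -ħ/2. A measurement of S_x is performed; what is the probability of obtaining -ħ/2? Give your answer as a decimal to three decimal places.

|-x⟩ = (|+z⟩ - |-z⟩)/√2, so ⟨-x|ψ⟩ = (-1) / (√2·√13).
P = |-1|² / 26 = 1/26.

0.038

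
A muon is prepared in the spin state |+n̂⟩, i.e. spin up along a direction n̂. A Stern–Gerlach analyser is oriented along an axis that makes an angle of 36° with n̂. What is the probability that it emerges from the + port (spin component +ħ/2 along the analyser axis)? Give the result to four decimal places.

For spin-½, the probability of finding spin-up along an axis at angle θ to the initial spin direction is cos²(θ/2); spin-down is sin²(θ/2).
θ = 36°, so P = cos²(18°) ≈ 0.9045.

0.9045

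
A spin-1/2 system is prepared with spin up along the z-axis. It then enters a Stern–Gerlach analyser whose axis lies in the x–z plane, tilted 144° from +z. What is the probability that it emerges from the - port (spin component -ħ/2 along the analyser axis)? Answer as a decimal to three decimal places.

0.905

For spin-½, the probability of finding spin-up along an axis at angle θ to the initial spin direction is cos²(θ/2); spin-down is sin²(θ/2).
θ = 144°, so P = sin²(72°) ≈ 0.905.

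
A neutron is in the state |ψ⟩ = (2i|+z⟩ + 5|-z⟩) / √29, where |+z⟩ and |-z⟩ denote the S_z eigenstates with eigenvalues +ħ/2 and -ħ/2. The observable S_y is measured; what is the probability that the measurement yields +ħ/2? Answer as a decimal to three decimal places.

|+y⟩ = (|+z⟩ + i|-z⟩)/√2, so ⟨+y|ψ⟩ = (-3i) / (√2·√29).
P = |-3i|² / 58 = 9/58.

0.155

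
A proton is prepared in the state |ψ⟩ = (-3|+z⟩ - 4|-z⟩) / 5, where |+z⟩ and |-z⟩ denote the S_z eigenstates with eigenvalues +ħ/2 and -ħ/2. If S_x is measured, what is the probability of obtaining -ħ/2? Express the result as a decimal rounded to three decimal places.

0.020

|-x⟩ = (|+z⟩ - |-z⟩)/√2, so ⟨-x|ψ⟩ = (1) / (√2·5).
P = |1|² / 50 = 1/50.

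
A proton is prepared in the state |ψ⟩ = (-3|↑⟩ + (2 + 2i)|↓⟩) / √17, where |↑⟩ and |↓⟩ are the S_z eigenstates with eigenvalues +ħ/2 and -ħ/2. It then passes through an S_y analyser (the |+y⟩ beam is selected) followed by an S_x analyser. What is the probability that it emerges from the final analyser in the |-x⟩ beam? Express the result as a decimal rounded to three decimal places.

First analyser (S_y): P(|+y⟩) = |⟨+y|ψ⟩|² = 5/34.
After stage 1 the state is |+y⟩; P(|-x⟩) = |⟨-x|+y⟩|² = 1/2.
Joint probability = 5/34 × 1/2 = 0.074.

0.074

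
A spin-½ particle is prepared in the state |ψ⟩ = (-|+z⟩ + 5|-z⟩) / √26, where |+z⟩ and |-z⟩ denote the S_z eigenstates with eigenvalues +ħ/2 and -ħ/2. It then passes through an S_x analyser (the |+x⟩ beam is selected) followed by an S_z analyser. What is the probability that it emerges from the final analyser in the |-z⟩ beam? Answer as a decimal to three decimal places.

0.154

First analyser (S_x): P(|+x⟩) = |⟨+x|ψ⟩|² = 16/52.
After stage 1 the state is |+x⟩; P(|-z⟩) = |⟨-z|+x⟩|² = 1/2.
Joint probability = 16/52 × 1/2 = 0.154.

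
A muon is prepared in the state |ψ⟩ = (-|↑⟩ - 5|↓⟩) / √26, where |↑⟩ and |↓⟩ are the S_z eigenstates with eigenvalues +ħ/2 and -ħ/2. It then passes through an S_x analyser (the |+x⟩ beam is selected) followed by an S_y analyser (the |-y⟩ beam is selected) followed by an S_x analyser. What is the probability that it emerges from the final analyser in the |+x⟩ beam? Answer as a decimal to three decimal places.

First analyser (S_x): P(|+x⟩) = |⟨+x|ψ⟩|² = 36/52.
After stage 1 the state is |+x⟩; P(|-y⟩) = |⟨-y|+x⟩|² = 1/2.
After stage 2 the state is |-y⟩; P(|+x⟩) = |⟨+x|-y⟩|² = 1/2.
Joint probability = 36/52 × 1/2 × 1/2 = 0.173.

0.173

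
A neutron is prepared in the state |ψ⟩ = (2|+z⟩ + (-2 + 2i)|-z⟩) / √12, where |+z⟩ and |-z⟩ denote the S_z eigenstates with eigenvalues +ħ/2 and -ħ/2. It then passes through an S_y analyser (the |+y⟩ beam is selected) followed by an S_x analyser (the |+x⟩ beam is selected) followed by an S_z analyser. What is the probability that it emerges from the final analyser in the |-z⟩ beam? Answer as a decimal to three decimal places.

First analyser (S_y): P(|+y⟩) = |⟨+y|ψ⟩|² = 20/24.
After stage 1 the state is |+y⟩; P(|+x⟩) = |⟨+x|+y⟩|² = 1/2.
After stage 2 the state is |+x⟩; P(|-z⟩) = |⟨-z|+x⟩|² = 1/2.
Joint probability = 20/24 × 1/2 × 1/2 = 0.208.

0.208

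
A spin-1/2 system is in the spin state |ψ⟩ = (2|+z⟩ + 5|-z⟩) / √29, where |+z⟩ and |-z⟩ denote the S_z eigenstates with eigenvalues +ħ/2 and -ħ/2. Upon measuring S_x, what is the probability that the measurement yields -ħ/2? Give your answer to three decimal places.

|-x⟩ = (|+z⟩ - |-z⟩)/√2, so ⟨-x|ψ⟩ = (-3) / (√2·√29).
P = |-3|² / 58 = 9/58.

0.155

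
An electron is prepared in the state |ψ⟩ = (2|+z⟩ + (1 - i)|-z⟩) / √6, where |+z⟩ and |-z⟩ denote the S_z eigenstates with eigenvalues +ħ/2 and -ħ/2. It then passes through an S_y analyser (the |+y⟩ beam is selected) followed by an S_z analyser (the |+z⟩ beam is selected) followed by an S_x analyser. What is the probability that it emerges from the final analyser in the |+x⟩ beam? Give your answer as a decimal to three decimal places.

0.042

First analyser (S_y): P(|+y⟩) = |⟨+y|ψ⟩|² = 2/12.
After stage 1 the state is |+y⟩; P(|+z⟩) = |⟨+z|+y⟩|² = 1/2.
After stage 2 the state is |+z⟩; P(|+x⟩) = |⟨+x|+z⟩|² = 1/2.
Joint probability = 2/12 × 1/2 × 1/2 = 0.042.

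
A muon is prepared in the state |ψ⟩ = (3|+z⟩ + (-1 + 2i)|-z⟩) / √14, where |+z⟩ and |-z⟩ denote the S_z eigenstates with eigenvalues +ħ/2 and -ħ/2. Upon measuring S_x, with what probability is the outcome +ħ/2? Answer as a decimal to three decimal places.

|+x⟩ = (|+z⟩ + |-z⟩)/√2, so ⟨+x|ψ⟩ = (2 + 2i) / (√2·√14).
P = |2 + 2i|² / 28 = 8/28.

0.286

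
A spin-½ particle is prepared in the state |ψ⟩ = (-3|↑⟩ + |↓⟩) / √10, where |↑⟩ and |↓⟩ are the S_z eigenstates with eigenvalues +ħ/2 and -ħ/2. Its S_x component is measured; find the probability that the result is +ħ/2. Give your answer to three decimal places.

|+x⟩ = (|↑⟩ + |↓⟩)/√2, so ⟨+x|ψ⟩ = (-2) / (√2·√10).
P = |-2|² / 20 = 4/20.

0.200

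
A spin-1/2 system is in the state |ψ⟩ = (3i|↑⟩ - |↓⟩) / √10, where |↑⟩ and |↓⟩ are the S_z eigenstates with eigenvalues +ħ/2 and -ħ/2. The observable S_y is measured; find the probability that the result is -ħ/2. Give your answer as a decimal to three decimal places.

0.200

|-y⟩ = (|↑⟩ - i|↓⟩)/√2, so ⟨-y|ψ⟩ = (2i) / (√2·√10).
P = |2i|² / 20 = 4/20.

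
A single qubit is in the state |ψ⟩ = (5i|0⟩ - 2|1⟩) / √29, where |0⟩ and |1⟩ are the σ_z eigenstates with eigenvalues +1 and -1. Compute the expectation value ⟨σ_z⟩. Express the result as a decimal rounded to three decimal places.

0.724

⟨σ_z⟩ = |a|² - |b|² divided by |a|²+|b|², with a, b the |0⟩, |1⟩ amplitudes.
= (25 - 4)/29 = 21/29.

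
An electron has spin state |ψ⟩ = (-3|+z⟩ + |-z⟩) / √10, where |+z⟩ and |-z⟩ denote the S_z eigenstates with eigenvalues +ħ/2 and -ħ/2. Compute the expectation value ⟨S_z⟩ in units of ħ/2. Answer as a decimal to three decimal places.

⟨σ_z⟩ = |a|² - |b|² divided by |a|²+|b|², with a, b the |+z⟩, |-z⟩ amplitudes.
= (9 - 1)/10 = 8/10.
⟨S_z⟩ = (ħ/2)·⟨σ_z⟩.

0.800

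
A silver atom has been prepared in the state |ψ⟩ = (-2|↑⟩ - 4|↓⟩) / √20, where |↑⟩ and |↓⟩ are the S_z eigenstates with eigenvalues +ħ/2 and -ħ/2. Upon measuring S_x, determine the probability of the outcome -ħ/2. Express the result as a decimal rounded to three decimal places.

0.100

|-x⟩ = (|↑⟩ - |↓⟩)/√2, so ⟨-x|ψ⟩ = (2) / (√2·√20).
P = |2|² / 40 = 4/40.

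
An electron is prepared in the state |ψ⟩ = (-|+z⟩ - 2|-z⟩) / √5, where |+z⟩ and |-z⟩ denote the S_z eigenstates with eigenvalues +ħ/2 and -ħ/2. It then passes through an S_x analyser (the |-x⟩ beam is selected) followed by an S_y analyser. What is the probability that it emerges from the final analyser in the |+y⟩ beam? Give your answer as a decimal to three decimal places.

0.050

First analyser (S_x): P(|-x⟩) = |⟨-x|ψ⟩|² = 1/10.
After stage 1 the state is |-x⟩; P(|+y⟩) = |⟨+y|-x⟩|² = 1/2.
Joint probability = 1/10 × 1/2 = 0.050.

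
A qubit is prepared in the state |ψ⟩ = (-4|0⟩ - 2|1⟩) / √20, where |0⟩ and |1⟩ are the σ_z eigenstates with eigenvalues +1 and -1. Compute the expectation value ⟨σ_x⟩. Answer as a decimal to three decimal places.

⟨σ_x⟩ = 2 Re(a* b)/(|a|²+|b|²) with a = -4, b = -2.
a* b = 8, so ⟨σ_x⟩ = 16/20.

0.800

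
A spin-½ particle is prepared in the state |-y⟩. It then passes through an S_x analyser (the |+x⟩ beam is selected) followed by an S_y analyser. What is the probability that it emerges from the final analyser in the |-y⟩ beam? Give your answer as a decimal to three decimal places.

First analyser (S_x): from |-y⟩, P(|+x⟩) = 1/2.
After stage 1 the state is |+x⟩; P(|-y⟩) = |⟨-y|+x⟩|² = 1/2.
Joint probability = 1/2 × 1/2 = 0.250.

0.250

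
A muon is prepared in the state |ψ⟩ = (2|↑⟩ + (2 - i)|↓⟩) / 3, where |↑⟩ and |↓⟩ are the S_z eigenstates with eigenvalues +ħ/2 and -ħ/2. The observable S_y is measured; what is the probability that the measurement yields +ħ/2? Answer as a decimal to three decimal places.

0.278

|+y⟩ = (|↑⟩ + i|↓⟩)/√2, so ⟨+y|ψ⟩ = (1 - 2i) / (√2·3).
P = |1 - 2i|² / 18 = 5/18.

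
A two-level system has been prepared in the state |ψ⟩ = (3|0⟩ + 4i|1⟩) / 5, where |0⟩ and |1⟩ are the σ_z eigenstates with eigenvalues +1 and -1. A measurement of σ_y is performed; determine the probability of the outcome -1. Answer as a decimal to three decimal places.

|-y⟩ = (|0⟩ - i|1⟩)/√2, so ⟨-y|ψ⟩ = (-1) / (√2·5).
P = |-1|² / 50 = 1/50.

0.020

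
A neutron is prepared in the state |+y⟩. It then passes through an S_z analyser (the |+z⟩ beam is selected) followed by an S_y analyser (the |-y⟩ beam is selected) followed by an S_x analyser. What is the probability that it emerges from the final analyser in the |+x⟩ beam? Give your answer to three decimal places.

0.125

First analyser (S_z): from |+y⟩, P(|+z⟩) = 1/2.
After stage 1 the state is |+z⟩; P(|-y⟩) = |⟨-y|+z⟩|² = 1/2.
After stage 2 the state is |-y⟩; P(|+x⟩) = |⟨+x|-y⟩|² = 1/2.
Joint probability = 1/2 × 1/2 × 1/2 = 0.125.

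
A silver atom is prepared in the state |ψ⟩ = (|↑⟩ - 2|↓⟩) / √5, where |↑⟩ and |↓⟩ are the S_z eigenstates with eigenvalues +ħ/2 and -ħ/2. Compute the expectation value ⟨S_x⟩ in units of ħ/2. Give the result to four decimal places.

⟨σ_x⟩ = 2 Re(a* b)/(|a|²+|b|²) with a = 1, b = -2.
a* b = -2, so ⟨σ_x⟩ = -4/5.
⟨S_x⟩ = (ħ/2)·⟨σ_x⟩.

-0.8000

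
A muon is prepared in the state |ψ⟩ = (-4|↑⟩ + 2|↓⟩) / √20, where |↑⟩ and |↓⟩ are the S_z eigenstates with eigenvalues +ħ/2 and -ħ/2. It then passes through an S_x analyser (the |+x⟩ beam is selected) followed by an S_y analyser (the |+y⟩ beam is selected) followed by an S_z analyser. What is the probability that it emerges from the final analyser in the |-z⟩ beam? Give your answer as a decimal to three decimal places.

0.025

First analyser (S_x): P(|+x⟩) = |⟨+x|ψ⟩|² = 4/40.
After stage 1 the state is |+x⟩; P(|+y⟩) = |⟨+y|+x⟩|² = 1/2.
After stage 2 the state is |+y⟩; P(|-z⟩) = |⟨-z|+y⟩|² = 1/2.
Joint probability = 4/40 × 1/2 × 1/2 = 0.025.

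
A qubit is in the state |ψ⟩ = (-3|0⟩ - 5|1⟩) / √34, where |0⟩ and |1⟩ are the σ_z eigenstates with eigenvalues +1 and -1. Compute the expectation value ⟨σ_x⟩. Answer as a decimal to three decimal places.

⟨σ_x⟩ = 2 Re(a* b)/(|a|²+|b|²) with a = -3, b = -5.
a* b = 15, so ⟨σ_x⟩ = 30/34.

0.882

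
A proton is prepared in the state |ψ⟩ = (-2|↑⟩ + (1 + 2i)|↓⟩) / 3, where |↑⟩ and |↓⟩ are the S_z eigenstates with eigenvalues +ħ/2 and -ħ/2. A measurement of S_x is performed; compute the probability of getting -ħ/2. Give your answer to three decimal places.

0.722

|-x⟩ = (|↑⟩ - |↓⟩)/√2, so ⟨-x|ψ⟩ = (-3 - 2i) / (√2·3).
P = |-3 - 2i|² / 18 = 13/18.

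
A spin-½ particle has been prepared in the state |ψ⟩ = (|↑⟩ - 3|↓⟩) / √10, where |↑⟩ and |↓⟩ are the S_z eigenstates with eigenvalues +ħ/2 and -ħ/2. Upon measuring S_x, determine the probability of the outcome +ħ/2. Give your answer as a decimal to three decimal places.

0.200

|+x⟩ = (|↑⟩ + |↓⟩)/√2, so ⟨+x|ψ⟩ = (-2) / (√2·√10).
P = |-2|² / 20 = 4/20.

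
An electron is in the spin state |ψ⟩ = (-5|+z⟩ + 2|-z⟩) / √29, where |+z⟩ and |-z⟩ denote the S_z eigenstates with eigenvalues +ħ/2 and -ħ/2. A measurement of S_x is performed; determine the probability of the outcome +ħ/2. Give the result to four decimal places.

|+x⟩ = (|+z⟩ + |-z⟩)/√2, so ⟨+x|ψ⟩ = (-3) / (√2·√29).
P = |-3|² / 58 = 9/58.

0.1552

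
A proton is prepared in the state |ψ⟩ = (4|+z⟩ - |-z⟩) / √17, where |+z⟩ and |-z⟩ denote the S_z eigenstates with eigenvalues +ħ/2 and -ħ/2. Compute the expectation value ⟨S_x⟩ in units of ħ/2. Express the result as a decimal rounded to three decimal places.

⟨σ_x⟩ = 2 Re(a* b)/(|a|²+|b|²) with a = 4, b = -1.
a* b = -4, so ⟨σ_x⟩ = -8/17.
⟨S_x⟩ = (ħ/2)·⟨σ_x⟩.

-0.471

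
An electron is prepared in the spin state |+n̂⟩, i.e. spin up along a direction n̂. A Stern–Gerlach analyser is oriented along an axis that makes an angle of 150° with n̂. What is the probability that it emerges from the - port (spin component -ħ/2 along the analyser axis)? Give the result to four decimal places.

For spin-½, the probability of finding spin-up along an axis at angle θ to the initial spin direction is cos²(θ/2); spin-down is sin²(θ/2).
θ = 150°, so P = sin²(75°) ≈ 0.9330.

0.9330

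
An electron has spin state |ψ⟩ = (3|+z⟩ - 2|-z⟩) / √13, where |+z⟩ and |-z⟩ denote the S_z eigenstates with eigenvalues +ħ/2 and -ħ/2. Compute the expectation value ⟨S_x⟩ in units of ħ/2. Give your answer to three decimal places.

⟨σ_x⟩ = 2 Re(a* b)/(|a|²+|b|²) with a = 3, b = -2.
a* b = -6, so ⟨σ_x⟩ = -12/13.
⟨S_x⟩ = (ħ/2)·⟨σ_x⟩.

-0.923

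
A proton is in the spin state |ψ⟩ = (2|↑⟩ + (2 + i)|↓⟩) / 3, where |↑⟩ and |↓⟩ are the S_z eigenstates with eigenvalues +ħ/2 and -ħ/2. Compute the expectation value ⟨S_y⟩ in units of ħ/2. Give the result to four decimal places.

0.4444

⟨σ_y⟩ = 2 Im(a* b)/(|a|²+|b|²) with a = 2, b = (2 + i).
a* b = (4 + 2i), so ⟨σ_y⟩ = 4/9.
⟨S_y⟩ = (ħ/2)·⟨σ_y⟩.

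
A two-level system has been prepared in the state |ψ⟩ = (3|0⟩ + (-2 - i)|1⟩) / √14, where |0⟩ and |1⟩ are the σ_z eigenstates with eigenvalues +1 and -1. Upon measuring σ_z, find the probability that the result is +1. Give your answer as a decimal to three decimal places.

The +1 outcome corresponds to |0⟩. Its amplitude in |ψ⟩ is 3/√14.
P = |3|² / 14 = 9/14.

0.643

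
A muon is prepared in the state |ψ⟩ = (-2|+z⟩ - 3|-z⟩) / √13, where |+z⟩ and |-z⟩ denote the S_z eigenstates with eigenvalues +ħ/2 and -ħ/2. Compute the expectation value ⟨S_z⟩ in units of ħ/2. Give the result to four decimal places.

-0.3846

⟨σ_z⟩ = |a|² - |b|² divided by |a|²+|b|², with a, b the |+z⟩, |-z⟩ amplitudes.
= (4 - 9)/13 = -5/13.
⟨S_z⟩ = (ħ/2)·⟨σ_z⟩.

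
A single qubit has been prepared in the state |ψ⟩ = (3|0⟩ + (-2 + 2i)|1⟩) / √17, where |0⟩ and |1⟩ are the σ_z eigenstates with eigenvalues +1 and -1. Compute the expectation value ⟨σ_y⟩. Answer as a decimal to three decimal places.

0.706

⟨σ_y⟩ = 2 Im(a* b)/(|a|²+|b|²) with a = 3, b = (-2 + 2i).
a* b = (-6 + 6i), so ⟨σ_y⟩ = 12/17.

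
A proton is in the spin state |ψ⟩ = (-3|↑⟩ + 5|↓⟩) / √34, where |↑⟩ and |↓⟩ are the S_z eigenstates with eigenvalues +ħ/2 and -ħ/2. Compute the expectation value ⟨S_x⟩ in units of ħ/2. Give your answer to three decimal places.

-0.882

⟨σ_x⟩ = 2 Re(a* b)/(|a|²+|b|²) with a = -3, b = 5.
a* b = -15, so ⟨σ_x⟩ = -30/34.
⟨S_x⟩ = (ħ/2)·⟨σ_x⟩.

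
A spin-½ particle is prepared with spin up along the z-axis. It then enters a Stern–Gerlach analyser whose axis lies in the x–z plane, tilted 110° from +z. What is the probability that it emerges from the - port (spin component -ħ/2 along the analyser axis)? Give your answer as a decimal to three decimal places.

0.671

For spin-½, the probability of finding spin-up along an axis at angle θ to the initial spin direction is cos²(θ/2); spin-down is sin²(θ/2).
θ = 110°, so P = sin²(55°) ≈ 0.671.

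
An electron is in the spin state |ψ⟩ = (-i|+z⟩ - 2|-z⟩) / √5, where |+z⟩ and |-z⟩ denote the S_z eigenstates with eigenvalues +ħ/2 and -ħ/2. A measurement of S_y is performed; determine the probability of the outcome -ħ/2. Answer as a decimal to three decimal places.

0.900

|-y⟩ = (|+z⟩ - i|-z⟩)/√2, so ⟨-y|ψ⟩ = (-3i) / (√2·√5).
P = |-3i|² / 10 = 9/10.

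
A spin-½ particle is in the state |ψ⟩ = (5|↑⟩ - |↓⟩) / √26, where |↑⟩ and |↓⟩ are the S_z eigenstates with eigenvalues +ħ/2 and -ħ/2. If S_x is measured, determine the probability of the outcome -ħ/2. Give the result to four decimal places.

|-x⟩ = (|↑⟩ - |↓⟩)/√2, so ⟨-x|ψ⟩ = (6) / (√2·√26).
P = |6|² / 52 = 36/52.

0.6923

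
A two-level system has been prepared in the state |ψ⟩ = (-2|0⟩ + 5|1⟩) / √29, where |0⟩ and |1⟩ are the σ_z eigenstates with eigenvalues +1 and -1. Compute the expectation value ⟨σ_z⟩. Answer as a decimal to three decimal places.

-0.724

⟨σ_z⟩ = |a|² - |b|² divided by |a|²+|b|², with a, b the |0⟩, |1⟩ amplitudes.
= (4 - 25)/29 = -21/29.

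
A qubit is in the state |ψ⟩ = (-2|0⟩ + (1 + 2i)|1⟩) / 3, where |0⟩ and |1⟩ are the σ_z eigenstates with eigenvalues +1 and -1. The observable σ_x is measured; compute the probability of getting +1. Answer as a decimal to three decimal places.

0.278

|+x⟩ = (|0⟩ + |1⟩)/√2, so ⟨+x|ψ⟩ = (-1 + 2i) / (√2·3).
P = |-1 + 2i|² / 18 = 5/18.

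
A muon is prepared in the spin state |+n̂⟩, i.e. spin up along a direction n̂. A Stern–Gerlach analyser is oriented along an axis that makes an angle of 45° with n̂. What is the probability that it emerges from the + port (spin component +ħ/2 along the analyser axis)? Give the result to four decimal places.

For spin-½, the probability of finding spin-up along an axis at angle θ to the initial spin direction is cos²(θ/2); spin-down is sin²(θ/2).
θ = 45°, so P = cos²(22.5°) ≈ 0.8536.

0.8536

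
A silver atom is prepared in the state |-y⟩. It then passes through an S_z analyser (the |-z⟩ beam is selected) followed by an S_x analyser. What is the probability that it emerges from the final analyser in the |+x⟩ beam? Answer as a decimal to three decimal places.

First analyser (S_z): from |-y⟩, P(|-z⟩) = 1/2.
After stage 1 the state is |-z⟩; P(|+x⟩) = |⟨+x|-z⟩|² = 1/2.
Joint probability = 1/2 × 1/2 = 0.250.

0.250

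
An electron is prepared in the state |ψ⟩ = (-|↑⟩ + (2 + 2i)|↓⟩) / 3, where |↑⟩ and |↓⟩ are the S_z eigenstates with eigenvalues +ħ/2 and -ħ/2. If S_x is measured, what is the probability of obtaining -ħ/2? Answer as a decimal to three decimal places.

|-x⟩ = (|↑⟩ - |↓⟩)/√2, so ⟨-x|ψ⟩ = (-3 - 2i) / (√2·3).
P = |-3 - 2i|² / 18 = 13/18.

0.722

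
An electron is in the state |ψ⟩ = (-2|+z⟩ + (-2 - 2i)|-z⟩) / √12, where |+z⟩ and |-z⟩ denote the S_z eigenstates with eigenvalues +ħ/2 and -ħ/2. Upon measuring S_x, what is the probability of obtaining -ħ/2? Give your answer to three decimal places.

|-x⟩ = (|+z⟩ - |-z⟩)/√2, so ⟨-x|ψ⟩ = (2i) / (√2·√12).
P = |2i|² / 24 = 4/24.

0.167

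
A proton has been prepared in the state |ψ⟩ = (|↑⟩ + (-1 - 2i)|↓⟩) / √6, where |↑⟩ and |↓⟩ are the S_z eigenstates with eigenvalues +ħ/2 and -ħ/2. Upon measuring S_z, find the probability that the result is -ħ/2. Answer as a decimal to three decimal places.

0.833

The -ħ/2 outcome corresponds to |↓⟩. Its amplitude in |ψ⟩ is (-1 - 2i)/√6.
P = |-1 - 2i|² / 6 = 5/6.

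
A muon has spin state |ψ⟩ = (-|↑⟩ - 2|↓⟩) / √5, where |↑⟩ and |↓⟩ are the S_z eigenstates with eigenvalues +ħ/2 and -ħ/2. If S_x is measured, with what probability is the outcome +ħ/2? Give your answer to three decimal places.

|+x⟩ = (|↑⟩ + |↓⟩)/√2, so ⟨+x|ψ⟩ = (-3) / (√2·√5).
P = |-3|² / 10 = 9/10.

0.900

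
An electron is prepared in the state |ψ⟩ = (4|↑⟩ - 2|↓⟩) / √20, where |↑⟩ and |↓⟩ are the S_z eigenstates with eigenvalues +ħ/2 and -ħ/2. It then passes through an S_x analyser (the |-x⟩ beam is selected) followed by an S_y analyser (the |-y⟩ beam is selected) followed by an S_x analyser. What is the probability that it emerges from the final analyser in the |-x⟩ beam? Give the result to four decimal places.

0.2250

First analyser (S_x): P(|-x⟩) = |⟨-x|ψ⟩|² = 36/40.
After stage 1 the state is |-x⟩; P(|-y⟩) = |⟨-y|-x⟩|² = 1/2.
After stage 2 the state is |-y⟩; P(|-x⟩) = |⟨-x|-y⟩|² = 1/2.
Joint probability = 36/40 × 1/2 × 1/2 = 0.2250.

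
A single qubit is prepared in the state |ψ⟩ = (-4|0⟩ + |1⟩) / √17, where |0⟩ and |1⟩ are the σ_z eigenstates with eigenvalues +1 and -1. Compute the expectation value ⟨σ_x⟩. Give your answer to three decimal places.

⟨σ_x⟩ = 2 Re(a* b)/(|a|²+|b|²) with a = -4, b = 1.
a* b = -4, so ⟨σ_x⟩ = -8/17.

-0.471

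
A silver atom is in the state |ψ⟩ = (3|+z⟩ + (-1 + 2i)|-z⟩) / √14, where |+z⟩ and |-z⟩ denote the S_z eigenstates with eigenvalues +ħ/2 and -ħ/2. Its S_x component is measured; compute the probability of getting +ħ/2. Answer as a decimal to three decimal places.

0.286

|+x⟩ = (|+z⟩ + |-z⟩)/√2, so ⟨+x|ψ⟩ = (2 + 2i) / (√2·√14).
P = |2 + 2i|² / 28 = 8/28.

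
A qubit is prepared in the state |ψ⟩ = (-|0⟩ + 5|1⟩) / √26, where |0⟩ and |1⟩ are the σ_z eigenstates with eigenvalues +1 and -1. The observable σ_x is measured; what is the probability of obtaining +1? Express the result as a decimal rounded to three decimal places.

|+x⟩ = (|0⟩ + |1⟩)/√2, so ⟨+x|ψ⟩ = (4) / (√2·√26).
P = |4|² / 52 = 16/52.

0.308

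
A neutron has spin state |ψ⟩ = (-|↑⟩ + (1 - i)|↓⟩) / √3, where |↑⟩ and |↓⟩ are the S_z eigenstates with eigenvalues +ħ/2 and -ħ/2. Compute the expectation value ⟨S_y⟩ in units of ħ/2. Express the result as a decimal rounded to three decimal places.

⟨σ_y⟩ = 2 Im(a* b)/(|a|²+|b|²) with a = -1, b = (1 - i).
a* b = (-1 + i), so ⟨σ_y⟩ = 2/3.
⟨S_y⟩ = (ħ/2)·⟨σ_y⟩.

0.667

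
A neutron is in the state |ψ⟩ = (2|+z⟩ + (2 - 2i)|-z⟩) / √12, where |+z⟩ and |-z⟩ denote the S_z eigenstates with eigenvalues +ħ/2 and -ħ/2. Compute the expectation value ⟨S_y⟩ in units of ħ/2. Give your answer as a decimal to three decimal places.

-0.667

⟨σ_y⟩ = 2 Im(a* b)/(|a|²+|b|²) with a = 2, b = (2 - 2i).
a* b = (4 - 4i), so ⟨σ_y⟩ = -8/12.
⟨S_y⟩ = (ħ/2)·⟨σ_y⟩.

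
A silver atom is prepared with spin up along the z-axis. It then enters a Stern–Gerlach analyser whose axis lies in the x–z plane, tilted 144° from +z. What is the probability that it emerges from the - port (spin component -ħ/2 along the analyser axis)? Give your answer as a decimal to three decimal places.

0.905

For spin-½, the probability of finding spin-up along an axis at angle θ to the initial spin direction is cos²(θ/2); spin-down is sin²(θ/2).
θ = 144°, so P = sin²(72°) ≈ 0.905.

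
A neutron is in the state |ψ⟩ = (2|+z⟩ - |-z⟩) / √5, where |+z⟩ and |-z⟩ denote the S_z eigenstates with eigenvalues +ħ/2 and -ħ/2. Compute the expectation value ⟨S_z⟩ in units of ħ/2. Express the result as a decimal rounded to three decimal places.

⟨σ_z⟩ = |a|² - |b|² divided by |a|²+|b|², with a, b the |+z⟩, |-z⟩ amplitudes.
= (4 - 1)/5 = 3/5.
⟨S_z⟩ = (ħ/2)·⟨σ_z⟩.

0.600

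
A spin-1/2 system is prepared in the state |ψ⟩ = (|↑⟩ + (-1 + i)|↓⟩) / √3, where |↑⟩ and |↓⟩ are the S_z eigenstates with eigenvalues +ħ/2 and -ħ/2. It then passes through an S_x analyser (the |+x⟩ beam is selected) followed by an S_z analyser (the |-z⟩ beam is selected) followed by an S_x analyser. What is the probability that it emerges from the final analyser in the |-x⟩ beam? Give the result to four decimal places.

First analyser (S_x): P(|+x⟩) = |⟨+x|ψ⟩|² = 1/6.
After stage 1 the state is |+x⟩; P(|-z⟩) = |⟨-z|+x⟩|² = 1/2.
After stage 2 the state is |-z⟩; P(|-x⟩) = |⟨-x|-z⟩|² = 1/2.
Joint probability = 1/6 × 1/2 × 1/2 = 0.0417.

0.0417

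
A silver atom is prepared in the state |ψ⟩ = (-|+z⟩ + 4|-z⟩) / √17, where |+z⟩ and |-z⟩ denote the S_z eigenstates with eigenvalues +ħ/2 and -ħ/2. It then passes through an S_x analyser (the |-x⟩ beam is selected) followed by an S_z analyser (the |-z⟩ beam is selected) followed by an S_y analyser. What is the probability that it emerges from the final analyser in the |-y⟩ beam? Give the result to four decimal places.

0.1838

First analyser (S_x): P(|-x⟩) = |⟨-x|ψ⟩|² = 25/34.
After stage 1 the state is |-x⟩; P(|-z⟩) = |⟨-z|-x⟩|² = 1/2.
After stage 2 the state is |-z⟩; P(|-y⟩) = |⟨-y|-z⟩|² = 1/2.
Joint probability = 25/34 × 1/2 × 1/2 = 0.1838.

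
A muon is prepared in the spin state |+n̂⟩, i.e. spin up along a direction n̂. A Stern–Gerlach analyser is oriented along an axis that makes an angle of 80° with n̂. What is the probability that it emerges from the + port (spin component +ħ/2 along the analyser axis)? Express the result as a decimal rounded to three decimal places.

0.587

For spin-½, the probability of finding spin-up along an axis at angle θ to the initial spin direction is cos²(θ/2); spin-down is sin²(θ/2).
θ = 80°, so P = cos²(40°) ≈ 0.587.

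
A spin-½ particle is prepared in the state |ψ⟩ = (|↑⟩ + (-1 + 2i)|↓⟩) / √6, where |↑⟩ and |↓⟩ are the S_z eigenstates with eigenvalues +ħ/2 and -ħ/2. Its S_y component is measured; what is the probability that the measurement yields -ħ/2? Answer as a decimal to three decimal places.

|-y⟩ = (|↑⟩ - i|↓⟩)/√2, so ⟨-y|ψ⟩ = (-1 - i) / (√2·√6).
P = |-1 - i|² / 12 = 2/12.

0.167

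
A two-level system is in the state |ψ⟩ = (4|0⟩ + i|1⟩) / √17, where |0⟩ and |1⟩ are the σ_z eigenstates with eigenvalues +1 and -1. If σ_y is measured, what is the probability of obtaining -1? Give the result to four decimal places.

|-y⟩ = (|0⟩ - i|1⟩)/√2, so ⟨-y|ψ⟩ = (3) / (√2·√17).
P = |3|² / 34 = 9/34.

0.2647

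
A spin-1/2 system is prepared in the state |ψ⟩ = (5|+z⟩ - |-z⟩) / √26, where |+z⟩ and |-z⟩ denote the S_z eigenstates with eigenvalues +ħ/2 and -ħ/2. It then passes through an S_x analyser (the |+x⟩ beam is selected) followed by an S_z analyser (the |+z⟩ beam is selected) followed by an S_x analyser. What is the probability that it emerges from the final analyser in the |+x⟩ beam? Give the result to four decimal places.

First analyser (S_x): P(|+x⟩) = |⟨+x|ψ⟩|² = 16/52.
After stage 1 the state is |+x⟩; P(|+z⟩) = |⟨+z|+x⟩|² = 1/2.
After stage 2 the state is |+z⟩; P(|+x⟩) = |⟨+x|+z⟩|² = 1/2.
Joint probability = 16/52 × 1/2 × 1/2 = 0.0769.

0.0769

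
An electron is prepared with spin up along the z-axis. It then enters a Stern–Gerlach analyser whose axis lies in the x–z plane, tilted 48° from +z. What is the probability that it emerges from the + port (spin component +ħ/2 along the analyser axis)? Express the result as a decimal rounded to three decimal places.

For spin-½, the probability of finding spin-up along an axis at angle θ to the initial spin direction is cos²(θ/2); spin-down is sin²(θ/2).
θ = 48°, so P = cos²(24°) ≈ 0.835.

0.835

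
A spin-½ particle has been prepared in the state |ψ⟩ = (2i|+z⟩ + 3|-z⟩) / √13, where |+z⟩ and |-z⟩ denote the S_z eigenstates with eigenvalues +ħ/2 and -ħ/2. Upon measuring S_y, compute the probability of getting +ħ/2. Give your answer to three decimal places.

0.038

|+y⟩ = (|+z⟩ + i|-z⟩)/√2, so ⟨+y|ψ⟩ = (-i) / (√2·√13).
P = |-i|² / 26 = 1/26.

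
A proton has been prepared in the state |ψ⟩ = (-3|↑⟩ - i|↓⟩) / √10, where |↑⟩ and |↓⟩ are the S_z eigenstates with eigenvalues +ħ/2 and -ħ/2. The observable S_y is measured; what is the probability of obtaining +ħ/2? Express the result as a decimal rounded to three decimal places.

0.800

|+y⟩ = (|↑⟩ + i|↓⟩)/√2, so ⟨+y|ψ⟩ = (-4) / (√2·√10).
P = |-4|² / 20 = 16/20.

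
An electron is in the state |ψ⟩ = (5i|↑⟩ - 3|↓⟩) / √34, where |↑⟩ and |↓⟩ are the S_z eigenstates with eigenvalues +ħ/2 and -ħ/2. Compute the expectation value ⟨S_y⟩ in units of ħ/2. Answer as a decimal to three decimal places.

0.882

⟨σ_y⟩ = 2 Im(a* b)/(|a|²+|b|²) with a = 5i, b = -3.
a* b = 15i, so ⟨σ_y⟩ = 30/34.
⟨S_y⟩ = (ħ/2)·⟨σ_y⟩.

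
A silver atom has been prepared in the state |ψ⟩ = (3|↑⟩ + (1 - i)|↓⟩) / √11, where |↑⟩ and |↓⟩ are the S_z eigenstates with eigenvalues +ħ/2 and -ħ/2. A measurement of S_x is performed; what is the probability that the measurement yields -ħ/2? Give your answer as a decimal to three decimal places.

|-x⟩ = (|↑⟩ - |↓⟩)/√2, so ⟨-x|ψ⟩ = (2 + i) / (√2·√11).
P = |2 + i|² / 22 = 5/22.

0.227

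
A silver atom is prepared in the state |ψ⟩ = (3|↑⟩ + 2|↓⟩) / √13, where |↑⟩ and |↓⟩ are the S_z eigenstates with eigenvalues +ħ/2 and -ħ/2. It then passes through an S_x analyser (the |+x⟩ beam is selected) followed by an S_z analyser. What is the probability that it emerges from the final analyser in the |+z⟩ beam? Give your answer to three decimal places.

0.481

First analyser (S_x): P(|+x⟩) = |⟨+x|ψ⟩|² = 25/26.
After stage 1 the state is |+x⟩; P(|+z⟩) = |⟨+z|+x⟩|² = 1/2.
Joint probability = 25/26 × 1/2 = 0.481.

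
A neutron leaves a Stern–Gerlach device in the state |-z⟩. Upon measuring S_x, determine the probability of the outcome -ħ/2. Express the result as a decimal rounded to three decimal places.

0.500

In the S_z basis, |-z⟩ = |-z⟩ and |-x⟩ = (|+z⟩ - |-z⟩)/√2.
|⟨-x|-z⟩|² = 1/2.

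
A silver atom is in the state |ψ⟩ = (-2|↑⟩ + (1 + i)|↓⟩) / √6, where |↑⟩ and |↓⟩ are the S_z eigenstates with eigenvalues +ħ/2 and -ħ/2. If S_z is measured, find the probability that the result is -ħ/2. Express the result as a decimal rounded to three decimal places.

The -ħ/2 outcome corresponds to |↓⟩. Its amplitude in |ψ⟩ is (1 + i)/√6.
P = |1 + i|² / 6 = 2/6.

0.333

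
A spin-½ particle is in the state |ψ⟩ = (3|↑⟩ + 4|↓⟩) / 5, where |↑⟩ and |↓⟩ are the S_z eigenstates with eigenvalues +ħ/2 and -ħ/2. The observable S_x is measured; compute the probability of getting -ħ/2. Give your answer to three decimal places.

|-x⟩ = (|↑⟩ - |↓⟩)/√2, so ⟨-x|ψ⟩ = (-1) / (√2·5).
P = |-1|² / 50 = 1/50.

0.020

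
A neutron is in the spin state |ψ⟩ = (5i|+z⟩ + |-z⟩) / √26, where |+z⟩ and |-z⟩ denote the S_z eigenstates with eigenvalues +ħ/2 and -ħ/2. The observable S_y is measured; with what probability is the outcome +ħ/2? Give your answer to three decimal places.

|+y⟩ = (|+z⟩ + i|-z⟩)/√2, so ⟨+y|ψ⟩ = (4i) / (√2·√26).
P = |4i|² / 52 = 16/52.

0.308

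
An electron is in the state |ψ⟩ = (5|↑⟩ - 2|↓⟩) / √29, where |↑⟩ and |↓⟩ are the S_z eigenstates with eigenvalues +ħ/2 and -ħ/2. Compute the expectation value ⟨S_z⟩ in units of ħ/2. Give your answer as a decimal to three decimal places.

0.724

⟨σ_z⟩ = |a|² - |b|² divided by |a|²+|b|², with a, b the |↑⟩, |↓⟩ amplitudes.
= (25 - 4)/29 = 21/29.
⟨S_z⟩ = (ħ/2)·⟨σ_z⟩.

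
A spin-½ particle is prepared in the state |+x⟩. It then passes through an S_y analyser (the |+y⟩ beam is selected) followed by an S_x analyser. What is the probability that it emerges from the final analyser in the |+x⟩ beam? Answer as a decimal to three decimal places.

First analyser (S_y): from |+x⟩, P(|+y⟩) = 1/2.
After stage 1 the state is |+y⟩; P(|+x⟩) = |⟨+x|+y⟩|² = 1/2.
Joint probability = 1/2 × 1/2 = 0.250.

0.250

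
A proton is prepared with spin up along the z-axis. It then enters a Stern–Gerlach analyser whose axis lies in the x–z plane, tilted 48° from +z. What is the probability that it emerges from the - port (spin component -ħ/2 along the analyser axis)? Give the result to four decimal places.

0.1654

For spin-½, the probability of finding spin-up along an axis at angle θ to the initial spin direction is cos²(θ/2); spin-down is sin²(θ/2).
θ = 48°, so P = sin²(24°) ≈ 0.1654.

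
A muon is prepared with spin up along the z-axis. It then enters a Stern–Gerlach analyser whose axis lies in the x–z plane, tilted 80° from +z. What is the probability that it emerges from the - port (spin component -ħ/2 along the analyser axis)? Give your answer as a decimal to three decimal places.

0.413

For spin-½, the probability of finding spin-up along an axis at angle θ to the initial spin direction is cos²(θ/2); spin-down is sin²(θ/2).
θ = 80°, so P = sin²(40°) ≈ 0.413.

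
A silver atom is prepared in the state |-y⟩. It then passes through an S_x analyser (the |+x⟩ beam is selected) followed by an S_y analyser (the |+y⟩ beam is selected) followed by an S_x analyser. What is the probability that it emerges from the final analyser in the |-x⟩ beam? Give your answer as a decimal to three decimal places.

0.125

First analyser (S_x): from |-y⟩, P(|+x⟩) = 1/2.
After stage 1 the state is |+x⟩; P(|+y⟩) = |⟨+y|+x⟩|² = 1/2.
After stage 2 the state is |+y⟩; P(|-x⟩) = |⟨-x|+y⟩|² = 1/2.
Joint probability = 1/2 × 1/2 × 1/2 = 0.125.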